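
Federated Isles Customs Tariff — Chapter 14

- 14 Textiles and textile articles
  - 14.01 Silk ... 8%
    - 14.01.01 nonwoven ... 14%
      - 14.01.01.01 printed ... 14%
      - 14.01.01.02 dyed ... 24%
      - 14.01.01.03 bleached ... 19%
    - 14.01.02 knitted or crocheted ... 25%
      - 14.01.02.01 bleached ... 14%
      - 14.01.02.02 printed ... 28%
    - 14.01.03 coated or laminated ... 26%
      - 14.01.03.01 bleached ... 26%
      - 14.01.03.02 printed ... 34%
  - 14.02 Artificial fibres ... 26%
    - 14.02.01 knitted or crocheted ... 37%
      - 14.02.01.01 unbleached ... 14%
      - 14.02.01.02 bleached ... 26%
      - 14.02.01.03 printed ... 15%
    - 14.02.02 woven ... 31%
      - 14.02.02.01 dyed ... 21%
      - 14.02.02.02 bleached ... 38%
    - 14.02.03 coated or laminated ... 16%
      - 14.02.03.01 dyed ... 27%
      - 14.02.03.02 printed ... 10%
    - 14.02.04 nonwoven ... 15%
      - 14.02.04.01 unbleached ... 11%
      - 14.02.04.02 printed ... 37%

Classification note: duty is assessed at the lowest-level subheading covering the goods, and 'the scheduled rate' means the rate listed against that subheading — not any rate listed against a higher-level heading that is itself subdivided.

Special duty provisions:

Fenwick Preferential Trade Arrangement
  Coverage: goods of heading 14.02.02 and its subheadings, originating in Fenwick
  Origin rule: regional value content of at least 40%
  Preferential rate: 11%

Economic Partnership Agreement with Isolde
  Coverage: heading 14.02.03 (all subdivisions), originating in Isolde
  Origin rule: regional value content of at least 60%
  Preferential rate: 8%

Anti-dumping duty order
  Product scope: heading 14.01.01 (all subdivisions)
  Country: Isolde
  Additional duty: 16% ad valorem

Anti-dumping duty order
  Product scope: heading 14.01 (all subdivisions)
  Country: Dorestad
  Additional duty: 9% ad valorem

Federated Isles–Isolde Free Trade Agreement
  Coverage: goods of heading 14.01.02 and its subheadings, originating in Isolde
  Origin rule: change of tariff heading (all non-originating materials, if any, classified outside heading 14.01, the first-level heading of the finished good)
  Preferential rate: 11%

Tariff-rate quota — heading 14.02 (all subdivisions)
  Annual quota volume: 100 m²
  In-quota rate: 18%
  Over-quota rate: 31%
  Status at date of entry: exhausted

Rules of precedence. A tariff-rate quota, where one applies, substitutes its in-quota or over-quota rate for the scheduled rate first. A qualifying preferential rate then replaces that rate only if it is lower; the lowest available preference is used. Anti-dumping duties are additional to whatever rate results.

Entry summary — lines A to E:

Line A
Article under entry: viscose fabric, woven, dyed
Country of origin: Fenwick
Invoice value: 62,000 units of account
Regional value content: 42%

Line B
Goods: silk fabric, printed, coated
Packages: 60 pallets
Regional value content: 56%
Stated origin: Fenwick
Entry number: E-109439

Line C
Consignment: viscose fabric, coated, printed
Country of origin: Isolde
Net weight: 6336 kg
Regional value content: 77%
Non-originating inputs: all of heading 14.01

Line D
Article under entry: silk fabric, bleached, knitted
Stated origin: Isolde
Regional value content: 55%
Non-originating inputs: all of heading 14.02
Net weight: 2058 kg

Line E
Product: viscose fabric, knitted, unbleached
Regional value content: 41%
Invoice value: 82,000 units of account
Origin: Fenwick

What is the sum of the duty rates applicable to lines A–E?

Line A: viscose → 14.02; woven → 14.02.02; dyed → 14.02.02.01. Scheduled 21%. quota on 14.02 exhausted → over-quota 31%; Fenwick agreement on 14.02.02: RVC ≥ 40% → 11% available; preferential 11%. → 11%.
Line B: silk → 14.01; coated → 14.01.03; printed → 14.01.03.02. Scheduled 34%. Fenwick agreement on 14.02.02: 14.01.03.02 not covered. → 34%.
Line C: viscose → 14.02; coated → 14.02.03; printed → 14.02.03.02. Scheduled 10%. quota on 14.02 exhausted → over-quota 31%; Isolde agreement on 14.02.03: RVC ≥ 60% → 8% available; Isolde agreement on 14.01.02: 14.02.03.02 not covered; preferential 8%. → 8%.
Line D: silk → 14.01; knitted → 14.01.02; bleached → 14.01.02.01. Scheduled 14%. Isolde agreement on 14.02.03: 14.01.02.01 not covered; Isolde agreement on 14.01.02: CTH met → 11% available; preferential 11%. → 11%.
Line E: viscose → 14.02; knitted → 14.02.01; unbleached → 14.02.01.01. Scheduled 14%. quota on 14.02 exhausted → over-quota 31%; Fenwick agreement on 14.02.02: 14.02.01.01 not covered. → 31%.
Sum: 11% + 34% + 8% + 11% + 31% = 95%.

95%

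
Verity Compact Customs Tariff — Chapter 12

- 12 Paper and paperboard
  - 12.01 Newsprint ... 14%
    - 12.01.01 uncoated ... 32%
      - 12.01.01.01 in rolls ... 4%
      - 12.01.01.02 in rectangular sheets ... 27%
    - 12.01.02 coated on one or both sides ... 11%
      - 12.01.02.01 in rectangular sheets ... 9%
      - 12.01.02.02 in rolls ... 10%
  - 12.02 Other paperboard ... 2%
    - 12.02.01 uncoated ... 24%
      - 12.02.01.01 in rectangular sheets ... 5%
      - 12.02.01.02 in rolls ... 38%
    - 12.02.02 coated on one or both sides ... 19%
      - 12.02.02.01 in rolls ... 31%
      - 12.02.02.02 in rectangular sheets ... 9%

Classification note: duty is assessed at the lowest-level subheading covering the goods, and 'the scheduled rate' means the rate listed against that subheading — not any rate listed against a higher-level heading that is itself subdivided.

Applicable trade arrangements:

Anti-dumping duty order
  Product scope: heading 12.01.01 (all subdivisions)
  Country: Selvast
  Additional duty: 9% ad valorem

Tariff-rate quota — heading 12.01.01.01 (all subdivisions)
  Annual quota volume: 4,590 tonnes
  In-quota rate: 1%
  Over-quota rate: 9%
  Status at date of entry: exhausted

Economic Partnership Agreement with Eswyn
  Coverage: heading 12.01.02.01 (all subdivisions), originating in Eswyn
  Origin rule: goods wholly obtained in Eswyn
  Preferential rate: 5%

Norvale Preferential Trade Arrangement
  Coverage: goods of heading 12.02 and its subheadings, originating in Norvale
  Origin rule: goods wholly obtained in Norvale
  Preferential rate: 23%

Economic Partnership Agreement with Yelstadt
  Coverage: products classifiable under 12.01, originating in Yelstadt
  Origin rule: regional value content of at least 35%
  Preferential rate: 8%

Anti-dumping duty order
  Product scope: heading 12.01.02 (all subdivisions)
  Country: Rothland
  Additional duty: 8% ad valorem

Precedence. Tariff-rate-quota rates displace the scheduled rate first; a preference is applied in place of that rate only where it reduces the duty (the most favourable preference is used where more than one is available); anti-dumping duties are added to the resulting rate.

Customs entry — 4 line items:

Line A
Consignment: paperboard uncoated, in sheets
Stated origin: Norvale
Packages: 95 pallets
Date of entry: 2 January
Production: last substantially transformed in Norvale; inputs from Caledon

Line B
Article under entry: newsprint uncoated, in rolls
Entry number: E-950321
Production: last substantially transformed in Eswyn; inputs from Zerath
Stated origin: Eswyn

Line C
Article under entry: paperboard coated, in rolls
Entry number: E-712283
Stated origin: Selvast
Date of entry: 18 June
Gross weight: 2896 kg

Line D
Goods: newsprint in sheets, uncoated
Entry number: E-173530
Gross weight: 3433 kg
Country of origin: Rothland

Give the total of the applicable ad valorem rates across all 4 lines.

72%

Line A: paperboard → 12.02; uncoated → 12.02.01; in sheets → 12.02.01.01. Scheduled 5%. Norvale agreement on 12.02: not wholly obtained. → 5%.
Line B: newsprint → 12.01; uncoated → 12.01.01; in rolls → 12.01.01.01. Scheduled 4%. quota on 12.01.01.01 exhausted → over-quota 9%; Eswyn agreement on 12.01.02.01: 12.01.01.01 not covered. → 9%.
Line C: paperboard → 12.02; coated → 12.02.02; in rolls → 12.02.02.01. Scheduled 31%. No special measure applies. → 31%.
Line D: newsprint → 12.01; uncoated → 12.01.01; in sheets → 12.01.01.02. Scheduled 27%. No special measure applies. → 27%.
Sum: 5% + 9% + 31% + 27% = 72%.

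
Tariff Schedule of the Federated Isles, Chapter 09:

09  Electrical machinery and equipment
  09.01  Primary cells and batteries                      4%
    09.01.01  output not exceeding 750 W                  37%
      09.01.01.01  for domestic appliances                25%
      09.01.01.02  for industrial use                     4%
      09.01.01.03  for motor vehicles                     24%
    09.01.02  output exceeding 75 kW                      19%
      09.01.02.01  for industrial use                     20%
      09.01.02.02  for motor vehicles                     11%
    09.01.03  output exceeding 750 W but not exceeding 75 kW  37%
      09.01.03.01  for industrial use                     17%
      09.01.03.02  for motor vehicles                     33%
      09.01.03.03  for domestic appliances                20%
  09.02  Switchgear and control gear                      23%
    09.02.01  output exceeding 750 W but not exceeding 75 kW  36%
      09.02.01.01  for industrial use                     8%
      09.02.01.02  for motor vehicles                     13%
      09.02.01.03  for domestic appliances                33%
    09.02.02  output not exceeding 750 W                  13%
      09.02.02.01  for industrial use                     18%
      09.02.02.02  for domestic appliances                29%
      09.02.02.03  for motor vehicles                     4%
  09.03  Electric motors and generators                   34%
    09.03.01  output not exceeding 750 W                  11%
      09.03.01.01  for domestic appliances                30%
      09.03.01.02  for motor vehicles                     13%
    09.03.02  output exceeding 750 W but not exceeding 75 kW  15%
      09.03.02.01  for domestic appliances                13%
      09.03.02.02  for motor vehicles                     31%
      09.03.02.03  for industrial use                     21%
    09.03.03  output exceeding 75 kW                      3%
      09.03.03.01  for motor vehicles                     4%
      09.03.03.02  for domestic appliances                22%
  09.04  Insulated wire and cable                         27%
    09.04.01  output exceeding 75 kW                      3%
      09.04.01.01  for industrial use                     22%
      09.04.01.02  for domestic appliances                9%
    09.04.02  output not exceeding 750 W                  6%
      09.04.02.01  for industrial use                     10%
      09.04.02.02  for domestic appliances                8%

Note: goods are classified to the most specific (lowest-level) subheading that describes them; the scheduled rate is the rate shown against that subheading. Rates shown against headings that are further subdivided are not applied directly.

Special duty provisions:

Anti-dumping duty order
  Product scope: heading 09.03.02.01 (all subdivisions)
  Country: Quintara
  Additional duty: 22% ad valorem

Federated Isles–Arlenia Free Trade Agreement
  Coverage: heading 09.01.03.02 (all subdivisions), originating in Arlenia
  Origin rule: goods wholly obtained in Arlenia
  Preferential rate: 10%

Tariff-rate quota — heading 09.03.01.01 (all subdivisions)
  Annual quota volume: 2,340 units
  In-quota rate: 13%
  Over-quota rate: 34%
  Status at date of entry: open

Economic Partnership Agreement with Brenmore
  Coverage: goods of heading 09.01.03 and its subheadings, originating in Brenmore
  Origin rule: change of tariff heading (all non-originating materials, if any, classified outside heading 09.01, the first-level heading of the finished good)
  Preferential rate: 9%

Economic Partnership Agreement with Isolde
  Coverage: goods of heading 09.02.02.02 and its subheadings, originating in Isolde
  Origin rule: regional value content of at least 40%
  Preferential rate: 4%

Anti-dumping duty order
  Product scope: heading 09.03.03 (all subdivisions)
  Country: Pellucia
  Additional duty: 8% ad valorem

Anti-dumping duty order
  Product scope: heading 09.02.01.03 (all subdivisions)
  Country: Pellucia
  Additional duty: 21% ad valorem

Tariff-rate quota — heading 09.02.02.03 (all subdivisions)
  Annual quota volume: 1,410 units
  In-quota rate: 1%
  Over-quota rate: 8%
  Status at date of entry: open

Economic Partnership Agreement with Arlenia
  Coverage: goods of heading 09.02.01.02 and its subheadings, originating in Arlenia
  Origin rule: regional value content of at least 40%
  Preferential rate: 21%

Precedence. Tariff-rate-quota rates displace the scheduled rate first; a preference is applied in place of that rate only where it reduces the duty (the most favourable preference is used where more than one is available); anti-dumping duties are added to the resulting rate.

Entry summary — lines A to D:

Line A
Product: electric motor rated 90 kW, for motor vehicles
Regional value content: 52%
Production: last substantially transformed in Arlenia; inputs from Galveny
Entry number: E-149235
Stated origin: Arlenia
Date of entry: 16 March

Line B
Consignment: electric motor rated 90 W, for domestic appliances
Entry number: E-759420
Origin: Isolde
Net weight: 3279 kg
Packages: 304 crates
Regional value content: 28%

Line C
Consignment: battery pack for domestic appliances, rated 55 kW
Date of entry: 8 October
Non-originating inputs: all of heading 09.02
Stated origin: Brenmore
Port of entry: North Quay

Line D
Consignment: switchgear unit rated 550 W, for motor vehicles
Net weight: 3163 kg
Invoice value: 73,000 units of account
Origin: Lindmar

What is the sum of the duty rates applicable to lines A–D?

Line A: electric motor → 09.03; rated 90 kW → 09.03.03; for motor vehicles → 09.03.03.01. Scheduled 4%. Arlenia agreement on 09.01.03.02: 09.03.03.01 not covered; Arlenia agreement on 09.02.01.02: 09.03.03.01 not covered. → 4%.
Line B: electric motor → 09.03; rated 90 W → 09.03.01; for domestic appliances → 09.03.01.01. Scheduled 30%. quota on 09.03.01.01 open → in-quota 13%; Isolde agreement on 09.02.02.02: 09.03.01.01 not covered. → 13%.
Line C: battery pack → 09.01; rated 55 kW → 09.01.03; for domestic appliances → 09.01.03.03. Scheduled 20%. Brenmore agreement on 09.01.03: CTH met → 9% available; preferential 9%. → 9%.
Line D: switchgear unit → 09.02; rated 550 W → 09.02.02; for motor vehicles → 09.02.02.03. Scheduled 4%. quota on 09.02.02.03 open → in-quota 1%. → 1%.
Sum: 4% + 13% + 9% + 1% = 27%.

27%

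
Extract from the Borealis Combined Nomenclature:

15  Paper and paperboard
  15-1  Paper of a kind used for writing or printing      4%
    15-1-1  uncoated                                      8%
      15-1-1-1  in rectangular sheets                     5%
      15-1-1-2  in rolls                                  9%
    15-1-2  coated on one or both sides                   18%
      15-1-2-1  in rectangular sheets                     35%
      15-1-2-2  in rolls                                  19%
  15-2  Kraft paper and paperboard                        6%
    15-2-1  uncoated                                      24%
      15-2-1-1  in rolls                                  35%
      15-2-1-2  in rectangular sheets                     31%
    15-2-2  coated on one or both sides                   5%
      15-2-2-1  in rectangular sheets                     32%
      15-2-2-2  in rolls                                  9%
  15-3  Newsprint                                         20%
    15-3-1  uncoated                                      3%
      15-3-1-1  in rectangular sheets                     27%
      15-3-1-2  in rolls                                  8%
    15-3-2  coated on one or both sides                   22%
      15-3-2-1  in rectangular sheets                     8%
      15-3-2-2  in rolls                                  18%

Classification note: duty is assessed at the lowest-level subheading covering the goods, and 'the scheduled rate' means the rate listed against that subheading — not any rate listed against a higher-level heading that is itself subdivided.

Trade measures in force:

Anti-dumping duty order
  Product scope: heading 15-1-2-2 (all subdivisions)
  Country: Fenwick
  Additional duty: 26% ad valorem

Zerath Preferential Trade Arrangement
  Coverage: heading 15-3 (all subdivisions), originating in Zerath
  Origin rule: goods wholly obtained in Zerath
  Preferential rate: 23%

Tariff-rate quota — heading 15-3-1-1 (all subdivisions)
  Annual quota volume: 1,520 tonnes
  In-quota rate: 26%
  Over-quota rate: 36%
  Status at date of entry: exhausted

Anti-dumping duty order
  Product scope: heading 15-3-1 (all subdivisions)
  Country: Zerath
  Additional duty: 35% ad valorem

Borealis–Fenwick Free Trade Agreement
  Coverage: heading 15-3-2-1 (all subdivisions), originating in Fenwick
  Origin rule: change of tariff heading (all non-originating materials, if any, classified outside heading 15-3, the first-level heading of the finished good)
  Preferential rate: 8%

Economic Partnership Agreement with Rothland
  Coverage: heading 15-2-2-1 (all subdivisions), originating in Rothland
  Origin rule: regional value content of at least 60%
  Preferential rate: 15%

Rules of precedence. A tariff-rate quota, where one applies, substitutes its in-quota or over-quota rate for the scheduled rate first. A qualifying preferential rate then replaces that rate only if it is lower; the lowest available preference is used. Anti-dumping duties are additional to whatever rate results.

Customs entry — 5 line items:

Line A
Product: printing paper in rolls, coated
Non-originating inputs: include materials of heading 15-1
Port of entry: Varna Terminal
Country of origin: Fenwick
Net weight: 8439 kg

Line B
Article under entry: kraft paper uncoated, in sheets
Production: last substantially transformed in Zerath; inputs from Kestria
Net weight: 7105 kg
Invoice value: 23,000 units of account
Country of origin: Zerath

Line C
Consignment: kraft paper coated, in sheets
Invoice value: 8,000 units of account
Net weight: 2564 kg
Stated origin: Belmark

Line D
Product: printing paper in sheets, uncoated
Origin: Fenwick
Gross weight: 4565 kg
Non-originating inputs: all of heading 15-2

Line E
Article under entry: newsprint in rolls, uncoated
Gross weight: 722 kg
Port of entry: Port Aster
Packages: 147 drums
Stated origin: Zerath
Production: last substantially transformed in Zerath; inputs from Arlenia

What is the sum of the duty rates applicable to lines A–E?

156%

Line A: printing paper → 15-1; coated → 15-1-2; in rolls → 15-1-2-2. Scheduled 19%. Fenwick agreement on 15-3-2-1: 15-1-2-2 not covered; anti-dumping (Fenwick, 15-1-2-2): +26%; total 19% + 26% = 45%. → 45%.
Line B: kraft paper → 15-2; uncoated → 15-2-1; in sheets → 15-2-1-2. Scheduled 31%. Zerath agreement on 15-3: 15-2-1-2 not covered. → 31%.
Line C: kraft paper → 15-2; coated → 15-2-2; in sheets → 15-2-2-1. Scheduled 32%. No special measure applies. → 32%.
Line D: printing paper → 15-1; uncoated → 15-1-1; in sheets → 15-1-1-1. Scheduled 5%. Fenwick agreement on 15-3-2-1: 15-1-1-1 not covered. → 5%.
Line E: newsprint → 15-3; uncoated → 15-3-1; in rolls → 15-3-1-2. Scheduled 8%. Zerath agreement on 15-3: not wholly obtained; anti-dumping (Zerath, 15-3-1): +35%; total 8% + 35% = 43%. → 43%.
Sum: 45% + 31% + 32% + 5% + 43% = 156%.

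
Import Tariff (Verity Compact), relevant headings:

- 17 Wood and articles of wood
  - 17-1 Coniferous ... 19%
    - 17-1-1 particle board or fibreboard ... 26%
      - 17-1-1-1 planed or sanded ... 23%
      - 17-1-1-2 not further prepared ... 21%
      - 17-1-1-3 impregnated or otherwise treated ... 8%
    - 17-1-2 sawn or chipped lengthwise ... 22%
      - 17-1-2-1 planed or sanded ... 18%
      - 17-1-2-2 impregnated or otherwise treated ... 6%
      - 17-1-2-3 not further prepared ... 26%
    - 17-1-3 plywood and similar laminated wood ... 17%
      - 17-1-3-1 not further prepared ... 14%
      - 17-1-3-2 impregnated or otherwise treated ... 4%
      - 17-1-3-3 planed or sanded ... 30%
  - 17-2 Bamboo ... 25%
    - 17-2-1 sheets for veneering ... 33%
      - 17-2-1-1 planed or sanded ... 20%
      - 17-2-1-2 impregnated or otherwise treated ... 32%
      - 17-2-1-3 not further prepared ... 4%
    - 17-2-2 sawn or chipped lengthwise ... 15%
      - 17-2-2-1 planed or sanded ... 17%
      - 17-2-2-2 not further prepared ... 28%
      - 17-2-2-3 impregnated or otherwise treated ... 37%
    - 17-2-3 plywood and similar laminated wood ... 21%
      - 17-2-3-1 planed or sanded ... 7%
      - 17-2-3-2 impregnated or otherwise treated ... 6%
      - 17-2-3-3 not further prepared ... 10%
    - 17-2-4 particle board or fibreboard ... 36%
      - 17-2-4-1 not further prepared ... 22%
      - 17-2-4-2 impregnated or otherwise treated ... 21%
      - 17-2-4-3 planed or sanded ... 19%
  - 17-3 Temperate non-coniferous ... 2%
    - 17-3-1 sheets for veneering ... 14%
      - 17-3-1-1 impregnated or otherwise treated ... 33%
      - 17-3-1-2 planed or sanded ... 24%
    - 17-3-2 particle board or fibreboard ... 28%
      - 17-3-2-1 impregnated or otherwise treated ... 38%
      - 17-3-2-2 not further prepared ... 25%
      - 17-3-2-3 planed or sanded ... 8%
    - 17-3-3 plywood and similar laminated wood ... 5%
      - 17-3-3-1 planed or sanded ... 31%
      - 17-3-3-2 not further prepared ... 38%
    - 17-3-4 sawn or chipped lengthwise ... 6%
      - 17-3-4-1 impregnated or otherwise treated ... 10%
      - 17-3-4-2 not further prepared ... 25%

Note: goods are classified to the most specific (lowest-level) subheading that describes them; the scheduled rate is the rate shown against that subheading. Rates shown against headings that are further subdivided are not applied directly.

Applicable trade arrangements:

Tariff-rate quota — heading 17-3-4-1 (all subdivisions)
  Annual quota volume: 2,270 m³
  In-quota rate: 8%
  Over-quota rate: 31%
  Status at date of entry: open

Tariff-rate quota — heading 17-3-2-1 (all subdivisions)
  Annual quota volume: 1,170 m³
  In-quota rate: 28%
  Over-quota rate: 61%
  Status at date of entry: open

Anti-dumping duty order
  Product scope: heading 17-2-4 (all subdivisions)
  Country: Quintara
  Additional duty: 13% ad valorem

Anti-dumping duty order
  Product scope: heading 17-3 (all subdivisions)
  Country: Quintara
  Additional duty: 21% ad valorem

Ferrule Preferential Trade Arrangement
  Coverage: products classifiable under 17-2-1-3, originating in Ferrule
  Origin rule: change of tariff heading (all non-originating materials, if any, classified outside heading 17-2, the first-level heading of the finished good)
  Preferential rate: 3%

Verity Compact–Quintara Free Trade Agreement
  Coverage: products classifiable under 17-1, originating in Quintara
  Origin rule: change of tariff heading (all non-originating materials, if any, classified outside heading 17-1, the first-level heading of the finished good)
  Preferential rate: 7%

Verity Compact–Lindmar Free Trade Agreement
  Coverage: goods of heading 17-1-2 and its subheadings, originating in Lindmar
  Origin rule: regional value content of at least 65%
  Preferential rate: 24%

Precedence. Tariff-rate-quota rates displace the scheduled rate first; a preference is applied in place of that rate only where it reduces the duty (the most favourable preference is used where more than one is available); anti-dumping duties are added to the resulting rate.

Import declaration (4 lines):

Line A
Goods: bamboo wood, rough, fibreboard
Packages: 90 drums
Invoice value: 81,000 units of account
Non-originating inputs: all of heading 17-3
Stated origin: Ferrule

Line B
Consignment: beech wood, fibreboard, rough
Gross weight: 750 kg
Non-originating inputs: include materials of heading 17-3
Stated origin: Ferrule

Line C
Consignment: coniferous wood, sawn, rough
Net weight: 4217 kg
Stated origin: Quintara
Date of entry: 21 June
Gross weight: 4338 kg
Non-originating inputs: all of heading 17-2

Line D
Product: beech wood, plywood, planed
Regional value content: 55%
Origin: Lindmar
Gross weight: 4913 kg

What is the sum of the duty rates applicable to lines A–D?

Line A: bamboo → 17-2; fibreboard → 17-2-4; rough → 17-2-4-1. Scheduled 22%. Ferrule agreement on 17-2-1-3: 17-2-4-1 not covered. → 22%.
Line B: beech → 17-3; fibreboard → 17-3-2; rough → 17-3-2-2. Scheduled 25%. Ferrule agreement on 17-2-1-3: 17-3-2-2 not covered. → 25%.
Line C: coniferous → 17-1; sawn → 17-1-2; rough → 17-1-2-3. Scheduled 26%. Quintara agreement on 17-1: CTH met → 7% available; preferential 7%. → 7%.
Line D: beech → 17-3; plywood → 17-3-3; planed → 17-3-3-1. Scheduled 31%. Lindmar agreement on 17-1-2: 17-3-3-1 not covered. → 31%.
Sum: 22% + 25% + 7% + 31% = 85%.

85%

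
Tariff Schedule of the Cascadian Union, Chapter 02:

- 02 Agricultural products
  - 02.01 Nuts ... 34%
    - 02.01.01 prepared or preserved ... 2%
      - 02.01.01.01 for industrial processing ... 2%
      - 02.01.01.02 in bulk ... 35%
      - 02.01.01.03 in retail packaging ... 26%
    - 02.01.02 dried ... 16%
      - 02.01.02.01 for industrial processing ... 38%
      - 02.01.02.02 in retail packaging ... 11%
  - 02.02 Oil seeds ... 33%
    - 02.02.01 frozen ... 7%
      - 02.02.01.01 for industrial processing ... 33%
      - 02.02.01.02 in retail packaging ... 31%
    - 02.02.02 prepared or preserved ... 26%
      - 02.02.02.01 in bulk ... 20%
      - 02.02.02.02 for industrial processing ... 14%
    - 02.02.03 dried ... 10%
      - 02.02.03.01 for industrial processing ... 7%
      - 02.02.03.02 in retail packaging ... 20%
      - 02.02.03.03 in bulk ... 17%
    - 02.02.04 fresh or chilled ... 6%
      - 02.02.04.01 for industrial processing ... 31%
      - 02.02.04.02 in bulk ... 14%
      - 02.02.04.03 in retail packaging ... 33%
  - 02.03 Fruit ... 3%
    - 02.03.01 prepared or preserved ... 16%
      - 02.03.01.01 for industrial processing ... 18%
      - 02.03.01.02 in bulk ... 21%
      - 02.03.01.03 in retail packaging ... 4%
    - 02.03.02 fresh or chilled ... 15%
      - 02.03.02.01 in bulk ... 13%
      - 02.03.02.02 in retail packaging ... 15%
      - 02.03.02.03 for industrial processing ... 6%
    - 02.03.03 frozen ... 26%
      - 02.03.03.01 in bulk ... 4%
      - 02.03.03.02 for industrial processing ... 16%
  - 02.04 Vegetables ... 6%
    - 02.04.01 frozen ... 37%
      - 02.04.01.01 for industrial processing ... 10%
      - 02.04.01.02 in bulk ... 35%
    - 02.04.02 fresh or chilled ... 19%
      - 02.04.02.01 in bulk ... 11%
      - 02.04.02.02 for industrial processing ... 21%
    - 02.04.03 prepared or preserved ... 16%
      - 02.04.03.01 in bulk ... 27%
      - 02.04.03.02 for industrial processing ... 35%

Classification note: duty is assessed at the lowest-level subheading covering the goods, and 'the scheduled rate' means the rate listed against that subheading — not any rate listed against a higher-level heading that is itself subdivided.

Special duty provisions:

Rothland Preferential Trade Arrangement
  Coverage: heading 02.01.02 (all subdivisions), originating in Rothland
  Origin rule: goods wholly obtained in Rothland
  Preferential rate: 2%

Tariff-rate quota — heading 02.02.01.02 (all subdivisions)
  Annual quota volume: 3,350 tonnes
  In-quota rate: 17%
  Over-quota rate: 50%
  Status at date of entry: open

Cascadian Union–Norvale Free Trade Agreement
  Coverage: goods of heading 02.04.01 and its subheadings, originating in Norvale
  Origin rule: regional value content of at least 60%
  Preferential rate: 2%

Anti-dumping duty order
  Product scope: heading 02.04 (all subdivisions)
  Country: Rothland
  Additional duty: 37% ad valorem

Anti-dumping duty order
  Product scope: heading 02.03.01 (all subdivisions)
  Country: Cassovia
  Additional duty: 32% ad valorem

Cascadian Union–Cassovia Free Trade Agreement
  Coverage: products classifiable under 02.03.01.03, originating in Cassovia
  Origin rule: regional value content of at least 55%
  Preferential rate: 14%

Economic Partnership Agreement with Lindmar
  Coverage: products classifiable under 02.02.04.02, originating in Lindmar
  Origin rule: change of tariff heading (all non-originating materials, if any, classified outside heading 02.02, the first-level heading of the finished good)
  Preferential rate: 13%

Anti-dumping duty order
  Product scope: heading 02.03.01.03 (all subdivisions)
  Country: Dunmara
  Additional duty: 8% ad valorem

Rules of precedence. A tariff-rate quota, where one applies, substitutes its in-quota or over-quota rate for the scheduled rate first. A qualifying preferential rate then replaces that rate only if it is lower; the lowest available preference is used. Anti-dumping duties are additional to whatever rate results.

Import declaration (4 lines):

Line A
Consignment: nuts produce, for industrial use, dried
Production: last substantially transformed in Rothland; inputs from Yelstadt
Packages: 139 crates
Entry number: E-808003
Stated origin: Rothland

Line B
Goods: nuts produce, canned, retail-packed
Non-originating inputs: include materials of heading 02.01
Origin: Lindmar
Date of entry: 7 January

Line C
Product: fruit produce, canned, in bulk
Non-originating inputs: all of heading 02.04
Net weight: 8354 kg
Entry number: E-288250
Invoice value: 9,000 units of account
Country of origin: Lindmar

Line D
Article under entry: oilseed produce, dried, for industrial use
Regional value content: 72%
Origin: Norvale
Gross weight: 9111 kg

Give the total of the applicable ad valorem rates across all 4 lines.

92%

Line A: nuts → 02.01; dried → 02.01.02; for industrial use → 02.01.02.01. Scheduled 38%. Rothland agreement on 02.01.02: not wholly obtained. → 38%.
Line B: nuts → 02.01; canned → 02.01.01; retail-packed → 02.01.01.03. Scheduled 26%. Lindmar agreement on 02.02.04.02: 02.01.01.03 not covered. → 26%.
Line C: fruit → 02.03; canned → 02.03.01; in bulk → 02.03.01.02. Scheduled 21%. Lindmar agreement on 02.02.04.02: 02.03.01.02 not covered. → 21%.
Line D: oilseed → 02.02; dried → 02.02.03; for industrial use → 02.02.03.01. Scheduled 7%. Norvale agreement on 02.04.01: 02.02.03.01 not covered. → 7%.
Sum: 38% + 26% + 21% + 7% = 92%.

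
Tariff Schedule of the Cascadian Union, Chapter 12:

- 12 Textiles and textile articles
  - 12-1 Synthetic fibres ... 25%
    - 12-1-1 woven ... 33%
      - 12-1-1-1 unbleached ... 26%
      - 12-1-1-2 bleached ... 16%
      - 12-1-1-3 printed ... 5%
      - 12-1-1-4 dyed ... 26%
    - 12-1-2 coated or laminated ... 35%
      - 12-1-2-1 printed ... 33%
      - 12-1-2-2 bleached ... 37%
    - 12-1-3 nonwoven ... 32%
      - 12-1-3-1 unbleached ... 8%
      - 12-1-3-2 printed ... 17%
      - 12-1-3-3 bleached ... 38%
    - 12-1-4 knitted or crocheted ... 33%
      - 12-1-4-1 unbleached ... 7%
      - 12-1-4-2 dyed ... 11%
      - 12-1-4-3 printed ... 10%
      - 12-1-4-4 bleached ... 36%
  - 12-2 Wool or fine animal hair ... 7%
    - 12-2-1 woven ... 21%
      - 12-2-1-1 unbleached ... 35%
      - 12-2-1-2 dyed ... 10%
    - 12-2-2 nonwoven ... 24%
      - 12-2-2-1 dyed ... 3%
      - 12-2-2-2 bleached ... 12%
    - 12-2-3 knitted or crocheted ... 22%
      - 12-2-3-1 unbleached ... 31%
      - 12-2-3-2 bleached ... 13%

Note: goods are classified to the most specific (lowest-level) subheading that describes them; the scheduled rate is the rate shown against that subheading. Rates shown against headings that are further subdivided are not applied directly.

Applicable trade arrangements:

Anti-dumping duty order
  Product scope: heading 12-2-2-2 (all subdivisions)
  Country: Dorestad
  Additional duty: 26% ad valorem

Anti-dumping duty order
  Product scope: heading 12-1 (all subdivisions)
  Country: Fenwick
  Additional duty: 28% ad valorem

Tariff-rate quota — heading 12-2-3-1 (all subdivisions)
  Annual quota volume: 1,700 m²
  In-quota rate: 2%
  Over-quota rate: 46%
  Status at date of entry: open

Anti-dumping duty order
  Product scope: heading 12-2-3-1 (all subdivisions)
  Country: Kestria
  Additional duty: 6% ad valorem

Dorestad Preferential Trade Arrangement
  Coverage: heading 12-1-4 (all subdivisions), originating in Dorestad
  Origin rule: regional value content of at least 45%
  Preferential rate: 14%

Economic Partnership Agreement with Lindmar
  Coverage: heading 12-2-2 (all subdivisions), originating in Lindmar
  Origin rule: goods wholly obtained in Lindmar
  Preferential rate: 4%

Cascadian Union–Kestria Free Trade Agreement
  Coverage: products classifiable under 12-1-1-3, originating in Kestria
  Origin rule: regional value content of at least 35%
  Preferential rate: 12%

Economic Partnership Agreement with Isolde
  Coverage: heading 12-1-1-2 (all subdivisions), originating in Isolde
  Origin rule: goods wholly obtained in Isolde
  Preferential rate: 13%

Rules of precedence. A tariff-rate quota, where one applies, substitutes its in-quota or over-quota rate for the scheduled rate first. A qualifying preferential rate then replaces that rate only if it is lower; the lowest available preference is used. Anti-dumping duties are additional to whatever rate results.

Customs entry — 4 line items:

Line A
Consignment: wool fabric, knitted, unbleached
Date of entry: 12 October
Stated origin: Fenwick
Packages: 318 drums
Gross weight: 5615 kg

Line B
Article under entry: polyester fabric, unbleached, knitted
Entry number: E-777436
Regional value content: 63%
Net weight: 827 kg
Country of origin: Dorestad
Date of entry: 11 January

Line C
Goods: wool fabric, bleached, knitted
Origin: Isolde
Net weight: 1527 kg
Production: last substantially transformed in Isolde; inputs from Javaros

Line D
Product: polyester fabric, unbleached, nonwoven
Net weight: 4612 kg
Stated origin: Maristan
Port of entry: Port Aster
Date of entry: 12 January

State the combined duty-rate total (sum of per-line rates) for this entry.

30%

Line A: wool → 12-2; knitted → 12-2-3; unbleached → 12-2-3-1. Scheduled 31%. quota on 12-2-3-1 open → in-quota 2%. → 2%.
Line B: polyester → 12-1; knitted → 12-1-4; unbleached → 12-1-4-1. Scheduled 7%. Dorestad agreement on 12-1-4: RVC ≥ 45% → 14% available; preference 14% not lower than 7% → no reduction. → 7%.
Line C: wool → 12-2; knitted → 12-2-3; bleached → 12-2-3-2. Scheduled 13%. Isolde agreement on 12-1-1-2: 12-2-3-2 not covered. → 13%.
Line D: polyester → 12-1; nonwoven → 12-1-3; unbleached → 12-1-3-1. Scheduled 8%. No special measure applies. → 8%.
Sum: 2% + 7% + 13% + 8% = 30%.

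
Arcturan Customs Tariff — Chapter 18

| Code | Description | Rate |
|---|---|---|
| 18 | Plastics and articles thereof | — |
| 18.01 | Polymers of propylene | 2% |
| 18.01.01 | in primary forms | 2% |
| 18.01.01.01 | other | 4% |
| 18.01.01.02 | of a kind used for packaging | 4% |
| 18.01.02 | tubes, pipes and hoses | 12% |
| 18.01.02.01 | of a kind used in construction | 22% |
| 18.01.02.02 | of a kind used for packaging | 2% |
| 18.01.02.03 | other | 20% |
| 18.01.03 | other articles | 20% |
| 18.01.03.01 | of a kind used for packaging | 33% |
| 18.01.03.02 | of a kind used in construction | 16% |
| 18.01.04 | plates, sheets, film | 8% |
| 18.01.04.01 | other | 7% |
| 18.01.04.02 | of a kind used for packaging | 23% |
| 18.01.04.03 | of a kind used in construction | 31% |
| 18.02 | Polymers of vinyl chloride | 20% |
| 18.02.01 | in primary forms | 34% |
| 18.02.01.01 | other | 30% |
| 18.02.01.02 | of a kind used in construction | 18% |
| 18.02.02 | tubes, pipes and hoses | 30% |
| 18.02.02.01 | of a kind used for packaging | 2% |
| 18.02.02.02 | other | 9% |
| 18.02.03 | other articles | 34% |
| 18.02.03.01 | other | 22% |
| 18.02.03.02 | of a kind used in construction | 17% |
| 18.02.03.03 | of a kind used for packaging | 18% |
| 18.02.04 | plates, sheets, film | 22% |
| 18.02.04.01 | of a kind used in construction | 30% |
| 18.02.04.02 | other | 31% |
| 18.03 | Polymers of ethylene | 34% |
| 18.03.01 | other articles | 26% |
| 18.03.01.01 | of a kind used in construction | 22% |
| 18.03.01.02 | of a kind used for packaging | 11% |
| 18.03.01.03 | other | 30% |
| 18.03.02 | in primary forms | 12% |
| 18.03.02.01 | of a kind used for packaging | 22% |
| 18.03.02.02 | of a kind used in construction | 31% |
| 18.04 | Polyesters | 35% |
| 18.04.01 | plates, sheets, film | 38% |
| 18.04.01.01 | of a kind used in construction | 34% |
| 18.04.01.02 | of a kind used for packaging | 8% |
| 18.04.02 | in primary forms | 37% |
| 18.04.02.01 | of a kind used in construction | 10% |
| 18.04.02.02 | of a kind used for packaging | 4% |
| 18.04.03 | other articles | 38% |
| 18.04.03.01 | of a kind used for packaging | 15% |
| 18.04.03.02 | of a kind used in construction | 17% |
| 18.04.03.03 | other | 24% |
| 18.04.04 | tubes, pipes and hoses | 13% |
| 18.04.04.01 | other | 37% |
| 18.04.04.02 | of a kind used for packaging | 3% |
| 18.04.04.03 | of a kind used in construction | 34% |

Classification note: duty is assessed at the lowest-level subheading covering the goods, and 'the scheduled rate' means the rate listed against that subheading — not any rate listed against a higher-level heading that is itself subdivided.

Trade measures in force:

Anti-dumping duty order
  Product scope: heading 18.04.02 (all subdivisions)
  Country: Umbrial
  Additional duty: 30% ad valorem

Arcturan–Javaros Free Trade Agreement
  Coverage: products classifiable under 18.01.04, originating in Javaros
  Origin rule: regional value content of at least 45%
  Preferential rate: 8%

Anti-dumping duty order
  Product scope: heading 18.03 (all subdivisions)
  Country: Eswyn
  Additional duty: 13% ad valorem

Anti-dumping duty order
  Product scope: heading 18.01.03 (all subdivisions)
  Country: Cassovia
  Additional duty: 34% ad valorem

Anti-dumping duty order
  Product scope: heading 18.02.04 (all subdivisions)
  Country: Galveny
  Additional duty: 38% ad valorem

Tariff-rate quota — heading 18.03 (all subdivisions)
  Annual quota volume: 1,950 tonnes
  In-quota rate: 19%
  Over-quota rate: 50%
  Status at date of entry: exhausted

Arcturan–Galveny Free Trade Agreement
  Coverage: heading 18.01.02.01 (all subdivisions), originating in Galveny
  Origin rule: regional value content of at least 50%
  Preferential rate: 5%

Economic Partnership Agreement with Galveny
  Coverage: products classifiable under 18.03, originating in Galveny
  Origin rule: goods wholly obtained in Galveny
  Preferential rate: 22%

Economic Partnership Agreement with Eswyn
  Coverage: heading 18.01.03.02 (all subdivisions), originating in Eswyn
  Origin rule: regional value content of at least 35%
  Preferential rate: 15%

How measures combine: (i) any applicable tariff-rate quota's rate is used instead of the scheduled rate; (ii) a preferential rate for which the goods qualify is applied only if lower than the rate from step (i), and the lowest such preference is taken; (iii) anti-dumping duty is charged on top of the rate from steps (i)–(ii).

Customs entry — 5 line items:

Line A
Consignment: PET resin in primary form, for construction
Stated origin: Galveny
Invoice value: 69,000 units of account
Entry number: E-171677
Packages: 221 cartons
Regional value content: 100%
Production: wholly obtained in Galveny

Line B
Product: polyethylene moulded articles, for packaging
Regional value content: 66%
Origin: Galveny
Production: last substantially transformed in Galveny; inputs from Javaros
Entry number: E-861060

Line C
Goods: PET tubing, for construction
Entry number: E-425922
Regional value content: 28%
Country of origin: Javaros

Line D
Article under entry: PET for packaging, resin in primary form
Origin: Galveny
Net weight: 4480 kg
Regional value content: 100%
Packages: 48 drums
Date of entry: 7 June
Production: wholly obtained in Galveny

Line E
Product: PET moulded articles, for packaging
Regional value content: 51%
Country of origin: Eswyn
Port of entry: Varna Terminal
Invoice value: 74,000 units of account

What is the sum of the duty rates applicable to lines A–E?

Line A: PET → 18.04; resin in primary form → 18.04.02; for construction → 18.04.02.01. Scheduled 10%. Galveny agreement on 18.01.02.01: 18.04.02.01 not covered; Galveny agreement on 18.03: 18.04.02.01 not covered. → 10%.
Line B: polyethylene → 18.03; moulded articles → 18.03.01; for packaging → 18.03.01.02. Scheduled 11%. quota on 18.03 exhausted → over-quota 50%; Galveny agreement on 18.01.02.01: 18.03.01.02 not covered; Galveny agreement on 18.03: not wholly obtained. → 50%.
Line C: PET → 18.04; tubing → 18.04.04; for construction → 18.04.04.03. Scheduled 34%. Javaros agreement on 18.01.04: 18.04.04.03 not covered. → 34%.
Line D: PET → 18.04; resin in primary form → 18.04.02; for packaging → 18.04.02.02. Scheduled 4%. Galveny agreement on 18.01.02.01: 18.04.02.02 not covered; Galveny agreement on 18.03: 18.04.02.02 not covered. → 4%.
Line E: PET → 18.04; moulded articles → 18.04.03; for packaging → 18.04.03.01. Scheduled 15%. Eswyn agreement on 18.01.03.02: 18.04.03.01 not covered. → 15%.
Sum: 10% + 50% + 34% + 4% + 15% = 113%.

113%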